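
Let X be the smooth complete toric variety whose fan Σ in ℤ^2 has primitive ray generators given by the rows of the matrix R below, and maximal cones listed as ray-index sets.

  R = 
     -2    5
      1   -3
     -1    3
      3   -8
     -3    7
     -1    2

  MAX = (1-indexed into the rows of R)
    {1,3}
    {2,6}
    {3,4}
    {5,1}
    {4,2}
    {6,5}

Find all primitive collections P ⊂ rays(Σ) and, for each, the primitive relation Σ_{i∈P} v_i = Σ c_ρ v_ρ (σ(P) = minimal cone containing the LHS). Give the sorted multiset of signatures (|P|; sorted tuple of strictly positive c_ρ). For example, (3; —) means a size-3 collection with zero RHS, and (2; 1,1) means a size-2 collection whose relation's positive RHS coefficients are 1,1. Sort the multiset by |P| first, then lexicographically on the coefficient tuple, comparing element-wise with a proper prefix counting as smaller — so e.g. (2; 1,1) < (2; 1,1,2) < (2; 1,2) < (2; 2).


9 minimal non-faces of Δ(Σ) (on 6 rays):

  • {2,3}:  v_{2} + v_{3} = 0  →  sig = (2; —)
  • {1,2}:  v_{1} + v_{2} = v_{6}  →  sig = (2; 1)
  • {1,4}:  v_{1} + v_{4} = v_{2}  →  sig = (2; 1)
  • {1,6}:  v_{1} + v_{6} = v_{5}  →  sig = (2; 1)
  • {3,6}:  v_{3} + v_{6} = v_{1}  →  sig = (2; 1)
  • {4,5}:  v_{4} + v_{5} = v_{2} + v_{6}  →  sig = (2; 1,1)
  • {2,5}:  v_{2} + v_{5} = 2·v_{6}  →  sig = (2; 2)
  • {3,5}:  v_{3} + v_{5} = 2·v_{1}  →  sig = (2; 2)
  • {4,6}:  v_{4} + v_{6} = 2·v_{2}  →  sig = (2; 2)

so the primitive-relation signature multiset is
{ (2; —),  (2; 1) ×4,  (2; 1,1),  (2; 2) ×3 }


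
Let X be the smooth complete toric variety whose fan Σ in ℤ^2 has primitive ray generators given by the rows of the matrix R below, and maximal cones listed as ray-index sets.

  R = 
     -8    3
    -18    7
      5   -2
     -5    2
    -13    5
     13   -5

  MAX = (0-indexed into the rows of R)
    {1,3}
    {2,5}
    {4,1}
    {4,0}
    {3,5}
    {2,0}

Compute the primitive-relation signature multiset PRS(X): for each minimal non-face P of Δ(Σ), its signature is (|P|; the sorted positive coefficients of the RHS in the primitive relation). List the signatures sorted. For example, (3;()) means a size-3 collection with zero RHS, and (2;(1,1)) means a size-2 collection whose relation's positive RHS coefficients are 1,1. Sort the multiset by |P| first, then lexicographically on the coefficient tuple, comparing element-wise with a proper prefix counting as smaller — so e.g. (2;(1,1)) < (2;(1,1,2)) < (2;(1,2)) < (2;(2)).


9 collections generate NE(X_Σ); each relation:

  {2,3}:  v_{2} + v_{3} = 0  →  sig = (2;())
  {4,5}:  v_{4} + v_{5} = 0  →  sig = (2;())
  {0,3}:  v_{0} + v_{3} = v_{4}  →  sig = (2;(1))
  {0,5}:  v_{0} + v_{5} = v_{2}  →  sig = (2;(1))
  {1,2}:  v_{1} + v_{2} = v_{4}  →  sig = (2;(1))
  {1,5}:  v_{1} + v_{5} = v_{3}  →  sig = (2;(1))
  {2,4}:  v_{2} + v_{4} = v_{0}  →  sig = (2;(1))
  {3,4}:  v_{3} + v_{4} = v_{1}  →  sig = (2;(1))
  {0,1}:  v_{0} + v_{1} = 2·v_{4}  →  sig = (2;(2))

Hence PRS(X_Σ) =
    (2;())
    (2;())
    (2;(1))
    (2;(1))
    (2;(1))
    (2;(1))
    (2;(1))
    (2;(1))
    (2;(2))


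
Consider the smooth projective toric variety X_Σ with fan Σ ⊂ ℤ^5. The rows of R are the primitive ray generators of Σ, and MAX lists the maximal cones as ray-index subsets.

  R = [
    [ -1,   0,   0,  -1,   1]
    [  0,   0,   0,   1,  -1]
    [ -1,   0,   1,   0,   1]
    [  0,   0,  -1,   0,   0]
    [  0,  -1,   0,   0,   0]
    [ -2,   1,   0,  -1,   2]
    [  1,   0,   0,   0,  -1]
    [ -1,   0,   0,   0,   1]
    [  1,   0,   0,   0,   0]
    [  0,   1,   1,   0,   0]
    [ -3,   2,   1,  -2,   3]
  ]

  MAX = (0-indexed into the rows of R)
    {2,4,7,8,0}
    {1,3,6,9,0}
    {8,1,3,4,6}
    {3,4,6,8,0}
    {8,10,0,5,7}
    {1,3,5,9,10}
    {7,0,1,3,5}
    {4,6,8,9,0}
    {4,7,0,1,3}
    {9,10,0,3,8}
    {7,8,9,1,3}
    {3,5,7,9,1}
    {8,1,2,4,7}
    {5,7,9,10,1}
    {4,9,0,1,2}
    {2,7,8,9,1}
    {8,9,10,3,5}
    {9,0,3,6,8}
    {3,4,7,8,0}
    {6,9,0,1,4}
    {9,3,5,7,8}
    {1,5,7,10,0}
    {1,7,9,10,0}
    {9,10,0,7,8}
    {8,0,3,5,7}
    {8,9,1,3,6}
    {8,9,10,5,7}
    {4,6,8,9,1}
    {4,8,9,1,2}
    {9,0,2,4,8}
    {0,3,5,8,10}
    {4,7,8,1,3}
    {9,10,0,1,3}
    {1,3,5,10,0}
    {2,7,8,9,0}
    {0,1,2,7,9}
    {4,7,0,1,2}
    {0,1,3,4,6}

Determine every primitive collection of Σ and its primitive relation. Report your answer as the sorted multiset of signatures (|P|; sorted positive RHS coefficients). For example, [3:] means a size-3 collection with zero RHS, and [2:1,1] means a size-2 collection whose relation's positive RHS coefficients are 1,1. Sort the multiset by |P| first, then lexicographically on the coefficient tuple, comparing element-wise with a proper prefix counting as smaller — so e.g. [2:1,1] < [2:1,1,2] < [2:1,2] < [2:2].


17 minimal non-faces of Δ(Σ) (on 11 rays):

  {6,7}:  v_{6} + v_{7} = 0  →  sig = [2:]
  {2,3}:  v_{2} + v_{3} = v_{7}  →  sig = [2:1]
  {2,6}:  v_{2} + v_{6} = v_{4} + v_{9}  →  sig = [2:1,1]
  {4,5}:  v_{4} + v_{5} = v_{0} + v_{7}  →  sig = [2:1,1]
  {5,6}:  v_{5} + v_{6} = v_{0} + v_{3} + v_{9}  →  sig = [2:1,1,1]
  {2,5}:  v_{2} + v_{5} = v_{0} + 2·v_{7} + v_{9}  →  sig = [2:1,1,2]
  {4,10}:  v_{4} + v_{10} = 2·v_{0} + v_{7} + v_{9}  →  sig = [2:1,1,2]
  {6,10}:  v_{6} + v_{10} = 2·v_{0} + v_{3} + 2·v_{9}  →  sig = [2:1,2,2]
  {2,10}:  v_{2} + v_{10} = 2·v_{0} + 2·v_{7} + 2·v_{9}  →  sig = [2:2,2,2]
  {0,1,8}:  v_{0} + v_{1} + v_{8} = 0  →  sig = [3:]
  {3,4,9}:  v_{3} + v_{4} + v_{9} = 0  →  sig = [3:]
  {0,5,9}:  v_{0} + v_{5} + v_{9} = v_{10}  →  sig = [3:1]
  {4,7,9}:  v_{4} + v_{7} + v_{9} = v_{2}  →  sig = [3:1]
  {1,8,10}:  v_{1} + v_{8} + v_{10} = v_{5} + v_{9}  →  sig = [3:1,1]
  {1,5,8}:  v_{1} + v_{5} + v_{8} = v_{3} + v_{7} + v_{9}  →  sig = [3:1,1,1]
  {3,7,10}:  v_{3} + v_{7} + v_{10} = 2·v_{5}  →  sig = [3:2]
  {0,3,7,9}:  v_{0} + v_{3} + v_{7} + v_{9} = v_{5}  →  sig = [4:1]

Hence PRS(X_Σ) =
{ [2:],  [2:1],  [2:1,1] ×2,  [2:1,1,1],  [2:1,1,2] ×2,  [2:1,2,2],  [2:2,2,2],  [3:] ×2,  [3:1] ×2,  [3:1,1],  [3:1,1,1],  [3:2],  [4:1] }


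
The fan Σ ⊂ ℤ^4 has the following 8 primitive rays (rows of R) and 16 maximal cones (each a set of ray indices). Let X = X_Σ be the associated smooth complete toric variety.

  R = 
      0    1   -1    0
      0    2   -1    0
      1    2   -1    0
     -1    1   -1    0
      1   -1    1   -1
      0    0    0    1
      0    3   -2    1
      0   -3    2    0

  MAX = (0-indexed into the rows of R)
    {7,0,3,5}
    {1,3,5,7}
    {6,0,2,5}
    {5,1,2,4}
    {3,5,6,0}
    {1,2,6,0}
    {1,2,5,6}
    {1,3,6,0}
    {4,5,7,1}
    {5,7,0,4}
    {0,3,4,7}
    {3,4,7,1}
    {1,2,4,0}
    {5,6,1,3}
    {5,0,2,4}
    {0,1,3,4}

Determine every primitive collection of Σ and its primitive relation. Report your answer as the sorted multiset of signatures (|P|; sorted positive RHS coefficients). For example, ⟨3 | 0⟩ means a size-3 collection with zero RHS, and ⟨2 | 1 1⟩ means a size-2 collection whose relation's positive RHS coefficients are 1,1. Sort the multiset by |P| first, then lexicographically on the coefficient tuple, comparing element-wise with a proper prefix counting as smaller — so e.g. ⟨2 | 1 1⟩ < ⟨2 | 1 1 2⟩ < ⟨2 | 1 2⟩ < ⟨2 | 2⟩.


Minimal non-faces — 7 found among 8 rays, 16 max cones:

  P={4,6}:  v_{4} + v_{6} = v_{2} ; sig = ⟨2 | 1⟩
  P={6,7}:  v_{6} + v_{7} = v_{5} ; sig = ⟨2 | 1⟩
  P={2,3}:  v_{2} + v_{3} = v_{0} + v_{1} ; sig = ⟨2 | 1 1⟩
  P={2,7}:  v_{2} + v_{7} = v_{4} + v_{5} ; sig = ⟨2 | 1 1⟩
  P={0,1,7}:  v_{0} + v_{1} + v_{7} = 0 ; sig = ⟨3 | 0⟩
  P={3,4,5}:  v_{3} + v_{4} + v_{5} = 0 ; sig = ⟨3 | 0⟩
  P={0,1,5}:  v_{0} + v_{1} + v_{5} = v_{6} ; sig = ⟨3 | 1⟩

so the primitive-relation signature multiset is
[⟨2 | 1⟩, ⟨2 | 1⟩, ⟨2 | 1 1⟩, ⟨2 | 1 1⟩, ⟨3 | 0⟩, ⟨3 | 0⟩, ⟨3 | 1⟩]


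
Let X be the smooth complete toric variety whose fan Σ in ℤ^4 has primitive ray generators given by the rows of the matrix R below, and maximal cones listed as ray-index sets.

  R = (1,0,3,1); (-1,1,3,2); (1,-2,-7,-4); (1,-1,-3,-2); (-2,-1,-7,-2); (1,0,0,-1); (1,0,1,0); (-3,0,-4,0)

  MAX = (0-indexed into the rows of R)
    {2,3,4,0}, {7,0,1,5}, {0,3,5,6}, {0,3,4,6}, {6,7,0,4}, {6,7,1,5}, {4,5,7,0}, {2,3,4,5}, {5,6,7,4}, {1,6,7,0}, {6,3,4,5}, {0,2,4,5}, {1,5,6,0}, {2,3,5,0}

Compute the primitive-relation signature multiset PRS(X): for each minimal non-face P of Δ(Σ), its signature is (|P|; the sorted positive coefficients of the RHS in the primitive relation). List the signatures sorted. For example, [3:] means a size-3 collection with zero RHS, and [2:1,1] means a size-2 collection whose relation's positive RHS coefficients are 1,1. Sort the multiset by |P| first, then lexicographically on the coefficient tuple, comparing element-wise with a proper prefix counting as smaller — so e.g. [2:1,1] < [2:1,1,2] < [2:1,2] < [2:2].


Minimal non-faces — 9 found among 8 rays, 14 max cones:

  {1,3}:  v_{1} + v_{3} = 0 ; sig = [2:]
  {1,4}:  v_{1} + v_{4} = v_{7} ; sig = [2:1]
  {3,7}:  v_{3} + v_{7} = v_{4} ; sig = [2:1]
  {1,2}:  v_{1} + v_{2} = v_{0} + v_{4} + v_{5} ; sig = [2:1,1,1]
  {2,7}:  v_{2} + v_{7} = v_{0} + 2·v_{4} + v_{5} ; sig = [2:1,1,2]
  {2,6}:  v_{2} + v_{6} = 2·v_{3} ; sig = [2:2]
  {0,5,6,7}:  v_{0} + v_{5} + v_{6} + v_{7} = 0 ; sig = [4:]
  {0,3,4,5}:  v_{0} + v_{3} + v_{4} + v_{5} = v_{2} ; sig = [4:1]
  {0,4,5,6}:  v_{0} + v_{4} + v_{5} + v_{6} = v_{3} ; sig = [4:1]

Hence PRS(X_Σ) =
    |P|=2: 6 collections, coeffs (), (1), (1), (1,1,1), (1,1,2), (2)
    |P|=4: 3 collections, coeffs (), (1), (1)


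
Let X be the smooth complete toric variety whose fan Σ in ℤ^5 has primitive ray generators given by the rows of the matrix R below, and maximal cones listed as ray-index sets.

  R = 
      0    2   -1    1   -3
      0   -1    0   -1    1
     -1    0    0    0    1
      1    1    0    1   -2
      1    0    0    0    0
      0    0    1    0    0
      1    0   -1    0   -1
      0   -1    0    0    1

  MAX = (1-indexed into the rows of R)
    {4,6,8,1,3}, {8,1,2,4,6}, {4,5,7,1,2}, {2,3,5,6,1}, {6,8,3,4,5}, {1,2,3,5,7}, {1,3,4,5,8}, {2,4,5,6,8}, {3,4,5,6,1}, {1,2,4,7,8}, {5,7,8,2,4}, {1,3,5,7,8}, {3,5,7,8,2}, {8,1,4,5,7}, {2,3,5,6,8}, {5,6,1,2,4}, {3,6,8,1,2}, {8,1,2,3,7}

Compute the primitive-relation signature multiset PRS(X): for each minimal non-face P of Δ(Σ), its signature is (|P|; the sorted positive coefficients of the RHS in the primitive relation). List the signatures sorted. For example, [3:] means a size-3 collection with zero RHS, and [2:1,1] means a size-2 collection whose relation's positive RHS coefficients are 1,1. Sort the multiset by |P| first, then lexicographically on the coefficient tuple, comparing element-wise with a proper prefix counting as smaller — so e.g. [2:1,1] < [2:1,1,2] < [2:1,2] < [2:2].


Σ has 5 primitive collections:

  {6,7}:  v_{6} + v_{7} = v_{2} + v_{4}  so sig = [2:1,1]
  {2,3,4}:  v_{2} + v_{3} + v_{4} = 0  so sig = [3:]
  {3,4,7}:  v_{3} + v_{4} + v_{7} = v_{1} + v_{5} + v_{8}  so sig = [3:1,1,1]
  {1,2,5,8}:  v_{1} + v_{2} + v_{5} + v_{8} = v_{7}  so sig = [4:1]
  {1,5,6,8}:  v_{1} + v_{5} + v_{6} + v_{8} = v_{4}  so sig = [4:1]

so the primitive-relation signature multiset is
    |P|=2: 1 collection, coeffs (1,1)
    |P|=3: 2 collections, coeffs (), (1,1,1)
    |P|=4: 2 collections, coeffs (1), (1)


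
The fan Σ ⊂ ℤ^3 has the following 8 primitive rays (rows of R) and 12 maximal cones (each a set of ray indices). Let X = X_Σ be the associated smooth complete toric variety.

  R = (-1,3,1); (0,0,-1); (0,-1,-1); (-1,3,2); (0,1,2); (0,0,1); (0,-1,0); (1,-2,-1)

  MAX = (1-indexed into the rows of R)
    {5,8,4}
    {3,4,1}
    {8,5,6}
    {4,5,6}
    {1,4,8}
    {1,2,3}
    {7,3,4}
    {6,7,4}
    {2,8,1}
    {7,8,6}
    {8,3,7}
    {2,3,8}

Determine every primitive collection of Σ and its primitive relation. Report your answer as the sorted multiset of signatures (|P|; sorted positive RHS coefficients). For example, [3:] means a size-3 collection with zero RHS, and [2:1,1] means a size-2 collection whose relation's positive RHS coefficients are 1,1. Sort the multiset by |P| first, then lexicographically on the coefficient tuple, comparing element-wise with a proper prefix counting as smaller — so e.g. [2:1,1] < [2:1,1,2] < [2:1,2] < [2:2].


Primitive collections (14):

  P={2,6}:  v_{2} + v_{6} = 0  ⟹  sig = [2:]
  P={1,6}:  v_{1} + v_{6} = v_{4}  ⟹  sig = [2:1]
  P={2,4}:  v_{2} + v_{4} = v_{1}  ⟹  sig = [2:1]
  P={2,7}:  v_{2} + v_{7} = v_{3}  ⟹  sig = [2:1]
  P={3,5}:  v_{3} + v_{5} = v_{6}  ⟹  sig = [2:1]
  P={3,6}:  v_{3} + v_{6} = v_{7}  ⟹  sig = [2:1]
  P={1,7}:  v_{1} + v_{7} = v_{3} + v_{4}  ⟹  sig = [2:1,1]
  P={2,5}:  v_{2} + v_{5} = v_{4} + v_{8}  ⟹  sig = [2:1,1]
  P={1,5}:  v_{1} + v_{5} = 2·v_{4} + v_{8}  ⟹  sig = [2:1,2]
  P={5,7}:  v_{5} + v_{7} = 2·v_{6}  ⟹  sig = [2:2]
  P={3,4,8}:  v_{3} + v_{4} + v_{8} = 0  ⟹  sig = [3:]
  P={1,3,8}:  v_{1} + v_{3} + v_{8} = v_{2}  ⟹  sig = [3:1]
  P={4,6,8}:  v_{4} + v_{6} + v_{8} = v_{5}  ⟹  sig = [3:1]
  P={4,7,8}:  v_{4} + v_{7} + v_{8} = v_{6}  ⟹  sig = [3:1]

Hence PRS(X_Σ) =
[[2:], [2:1], [2:1], [2:1], [2:1], [2:1], [2:1,1], [2:1,1], [2:1,2], [2:2], [3:], [3:1], [3:1], [3:1]]


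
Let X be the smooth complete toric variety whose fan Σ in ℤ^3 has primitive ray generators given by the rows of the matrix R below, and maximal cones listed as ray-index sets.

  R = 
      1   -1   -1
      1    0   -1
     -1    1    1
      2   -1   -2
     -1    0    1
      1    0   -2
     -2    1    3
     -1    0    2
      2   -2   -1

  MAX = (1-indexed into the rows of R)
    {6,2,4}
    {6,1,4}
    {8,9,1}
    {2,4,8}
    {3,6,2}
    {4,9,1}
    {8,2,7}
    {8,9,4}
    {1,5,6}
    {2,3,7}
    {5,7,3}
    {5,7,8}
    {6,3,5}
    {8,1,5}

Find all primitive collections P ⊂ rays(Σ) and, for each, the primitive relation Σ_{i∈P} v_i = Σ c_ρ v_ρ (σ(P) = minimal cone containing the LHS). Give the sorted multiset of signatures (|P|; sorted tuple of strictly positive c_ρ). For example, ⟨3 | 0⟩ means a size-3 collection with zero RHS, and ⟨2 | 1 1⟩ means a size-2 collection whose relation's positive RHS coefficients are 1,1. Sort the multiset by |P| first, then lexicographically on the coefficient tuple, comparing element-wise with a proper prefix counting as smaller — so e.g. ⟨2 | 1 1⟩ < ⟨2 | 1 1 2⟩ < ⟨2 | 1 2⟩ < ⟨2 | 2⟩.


|primitive collections| = 16. Relations:

  P = {1,3}:  v_{1} + v_{3} = 0  so sig = ⟨2 | 0⟩
  P = {2,5}:  v_{2} + v_{5} = 0  so sig = ⟨2 | 0⟩
  P = {6,8}:  v_{6} + v_{8} = 0  so sig = ⟨2 | 0⟩
  P = {1,2}:  v_{1} + v_{2} = v_{4}  so sig = ⟨2 | 1⟩
  P = {1,7}:  v_{1} + v_{7} = v_{8}  so sig = ⟨2 | 1⟩
  P = {3,4}:  v_{3} + v_{4} = v_{2}  so sig = ⟨2 | 1⟩
  P = {3,8}:  v_{3} + v_{8} = v_{7}  so sig = ⟨2 | 1⟩
  P = {4,5}:  v_{4} + v_{5} = v_{1}  so sig = ⟨2 | 1⟩
  P = {6,7}:  v_{6} + v_{7} = v_{3}  so sig = ⟨2 | 1⟩
  P = {3,9}:  v_{3} + v_{9} = v_{4} + v_{8}  so sig = ⟨2 | 1 1⟩
  P = {4,7}:  v_{4} + v_{7} = v_{2} + v_{8}  so sig = ⟨2 | 1 1⟩
  P = {6,9}:  v_{6} + v_{9} = v_{1} + v_{4}  so sig = ⟨2 | 1 1⟩
  P = {2,9}:  v_{2} + v_{9} = 2·v_{4} + v_{8}  so sig = ⟨2 | 1 2⟩
  P = {5,9}:  v_{5} + v_{9} = 2·v_{1} + v_{8}  so sig = ⟨2 | 1 2⟩
  P = {7,9}:  v_{7} + v_{9} = v_{4} + 2·v_{8}  so sig = ⟨2 | 1 2⟩
  P = {1,4,8}:  v_{1} + v_{4} + v_{8} = v_{9}  so sig = ⟨3 | 1⟩

Sorted signature multiset PRS(X):
[⟨2 | 0⟩, ⟨2 | 0⟩, ⟨2 | 0⟩, ⟨2 | 1⟩, ⟨2 | 1⟩, ⟨2 | 1⟩, ⟨2 | 1⟩, ⟨2 | 1⟩, ⟨2 | 1⟩, ⟨2 | 1 1⟩, ⟨2 | 1 1⟩, ⟨2 | 1 1⟩, ⟨2 | 1 2⟩, ⟨2 | 1 2⟩, ⟨2 | 1 2⟩, ⟨3 | 1⟩]


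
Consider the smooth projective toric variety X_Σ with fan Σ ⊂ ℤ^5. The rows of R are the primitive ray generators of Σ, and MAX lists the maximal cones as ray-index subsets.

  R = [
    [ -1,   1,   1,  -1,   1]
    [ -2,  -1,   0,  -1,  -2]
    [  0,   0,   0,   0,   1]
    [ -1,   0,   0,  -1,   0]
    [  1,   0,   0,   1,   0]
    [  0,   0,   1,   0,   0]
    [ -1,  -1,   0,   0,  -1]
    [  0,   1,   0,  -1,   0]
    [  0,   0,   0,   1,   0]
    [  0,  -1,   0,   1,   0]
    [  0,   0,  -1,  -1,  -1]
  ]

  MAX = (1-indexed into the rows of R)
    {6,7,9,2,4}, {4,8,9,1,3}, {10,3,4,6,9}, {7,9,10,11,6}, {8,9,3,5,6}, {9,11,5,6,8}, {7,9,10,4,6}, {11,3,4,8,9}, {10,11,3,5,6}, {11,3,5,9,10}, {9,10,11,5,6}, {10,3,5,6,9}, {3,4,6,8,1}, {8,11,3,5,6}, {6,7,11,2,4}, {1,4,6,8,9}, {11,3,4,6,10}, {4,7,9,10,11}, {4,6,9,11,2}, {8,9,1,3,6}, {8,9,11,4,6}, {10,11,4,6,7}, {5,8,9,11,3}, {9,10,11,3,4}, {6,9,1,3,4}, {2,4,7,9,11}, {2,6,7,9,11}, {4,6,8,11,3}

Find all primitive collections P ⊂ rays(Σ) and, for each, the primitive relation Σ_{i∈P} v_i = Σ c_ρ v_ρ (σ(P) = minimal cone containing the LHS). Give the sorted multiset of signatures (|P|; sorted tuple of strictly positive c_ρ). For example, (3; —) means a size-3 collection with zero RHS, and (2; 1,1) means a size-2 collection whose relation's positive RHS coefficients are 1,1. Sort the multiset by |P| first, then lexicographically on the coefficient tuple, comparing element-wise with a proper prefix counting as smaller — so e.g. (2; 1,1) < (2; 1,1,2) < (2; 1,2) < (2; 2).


Δ(Σ) — 11 vertices, 18 min non-faces:

  P = {4,5}:  v_{4} + v_{5} = 0 — sig = (2; —)
  P = {8,10}:  v_{8} + v_{10} = 0 — sig = (2; —)
  P = {1,11}:  v_{1} + v_{11} = v_{4} + v_{8} — sig = (2; 1,1)
  P = {2,3}:  v_{2} + v_{3} = v_{4} + v_{7} — sig = (2; 1,1)
  P = {3,7}:  v_{3} + v_{7} = v_{4} + v_{10} — sig = (2; 1,1)
  P = {1,5}:  v_{1} + v_{5} = v_{3} + v_{6} + v_{8} + v_{9} — sig = (2; 1,1,1,1)
  P = {1,10}:  v_{1} + v_{10} = v_{3} + v_{4} + v_{6} + v_{9} — sig = (2; 1,1,1,1)
  P = {2,5}:  v_{2} + v_{5} = v_{6} + v_{7} + v_{9} + v_{11} — sig = (2; 1,1,1,1)
  P = {5,7}:  v_{5} + v_{7} = v_{6} + v_{9} + v_{10} + v_{11} — sig = (2; 1,1,1,1)
  P = {7,8}:  v_{7} + v_{8} = v_{4} + v_{6} + v_{9} + v_{11} — sig = (2; 1,1,1,1)
  P = {1,7}:  v_{1} + v_{7} = 2·v_{4} + v_{6} + v_{9} — sig = (2; 1,1,2)
  P = {1,2}:  v_{1} + v_{2} = 3·v_{4} + 2·v_{6} + 2·v_{9} + v_{11} — sig = (2; 1,2,2,3)
  P = {2,10}:  v_{2} + v_{10} = 2·v_{7} — sig = (2; 2)
  P = {2,8}:  v_{2} + v_{8} = 2·v_{4} + 2·v_{6} + 2·v_{9} + 2·v_{11} — sig = (2; 2,2,2,2)
  P = {3,6,9,11}:  v_{3} + v_{6} + v_{9} + v_{11} = 0 — sig = (4; —)
  P = {3,4,6,8,9}:  v_{3} + v_{4} + v_{6} + v_{8} + v_{9} = v_{1} — sig = (5; 1)
  P = {4,6,7,9,11}:  v_{4} + v_{6} + v_{7} + v_{9} + v_{11} = v_{2} — sig = (5; 1)
  P = {4,6,9,10,11}:  v_{4} + v_{6} + v_{9} + v_{10} + v_{11} = v_{7} — sig = (5; 1)

so the primitive-relation signature multiset is
{ (2; —) ×2,  (2; 1,1) ×3,  (2; 1,1,1,1) ×5,  (2; 1,1,2),  (2; 1,2,2,3),  (2; 2),  (2; 2,2,2,2),  (4; —),  (5; 1) ×3 }


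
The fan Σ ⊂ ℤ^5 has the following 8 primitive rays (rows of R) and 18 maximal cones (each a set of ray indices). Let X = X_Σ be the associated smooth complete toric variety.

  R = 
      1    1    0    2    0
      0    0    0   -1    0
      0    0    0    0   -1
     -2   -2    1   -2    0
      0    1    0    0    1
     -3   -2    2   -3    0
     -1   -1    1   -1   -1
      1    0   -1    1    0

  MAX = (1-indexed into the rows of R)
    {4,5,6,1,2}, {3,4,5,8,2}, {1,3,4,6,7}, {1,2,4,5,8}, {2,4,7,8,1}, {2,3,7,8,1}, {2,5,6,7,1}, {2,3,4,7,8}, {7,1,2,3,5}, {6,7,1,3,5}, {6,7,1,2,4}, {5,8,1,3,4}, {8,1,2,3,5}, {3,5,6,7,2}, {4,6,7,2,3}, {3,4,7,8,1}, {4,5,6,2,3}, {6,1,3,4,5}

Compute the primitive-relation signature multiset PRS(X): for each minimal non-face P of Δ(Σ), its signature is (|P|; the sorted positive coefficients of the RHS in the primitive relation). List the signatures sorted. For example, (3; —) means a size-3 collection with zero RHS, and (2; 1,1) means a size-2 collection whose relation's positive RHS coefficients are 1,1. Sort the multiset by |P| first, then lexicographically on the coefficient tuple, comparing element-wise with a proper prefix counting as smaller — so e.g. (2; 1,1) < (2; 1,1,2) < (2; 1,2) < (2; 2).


Primitive collections (5):

  P = {6,8}:  v_{6} + v_{8} = v_{4} — sig = (2; 1)
  P = {5,7,8}:  v_{5} + v_{7} + v_{8} = 0 — sig = (3; —)
  P = {4,5,7}:  v_{4} + v_{5} + v_{7} = v_{6} — sig = (3; 1)
  P = {1,2,3,4}:  v_{1} + v_{2} + v_{3} + v_{4} = v_{7} — sig = (4; 1)
  P = {1,2,3,6}:  v_{1} + v_{2} + v_{3} + v_{6} = v_{5} + 2·v_{7} — sig = (4; 1,2)

Signatures (|P|; sorted positive RHS coefficients), sorted:
{ (2; 1),  (3; —),  (3; 1),  (4; 1),  (4; 1,2) }


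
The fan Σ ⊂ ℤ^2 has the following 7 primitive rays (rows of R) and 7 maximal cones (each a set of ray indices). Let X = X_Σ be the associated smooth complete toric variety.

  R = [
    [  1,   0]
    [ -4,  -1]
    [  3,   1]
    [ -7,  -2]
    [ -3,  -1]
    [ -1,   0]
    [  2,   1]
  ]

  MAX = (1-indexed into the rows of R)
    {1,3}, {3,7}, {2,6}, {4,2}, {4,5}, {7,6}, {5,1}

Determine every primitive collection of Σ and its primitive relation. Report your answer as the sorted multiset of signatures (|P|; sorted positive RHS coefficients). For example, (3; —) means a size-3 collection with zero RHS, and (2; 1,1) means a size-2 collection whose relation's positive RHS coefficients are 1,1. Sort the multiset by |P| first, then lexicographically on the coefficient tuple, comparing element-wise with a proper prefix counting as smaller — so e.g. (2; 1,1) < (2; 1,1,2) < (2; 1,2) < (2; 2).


14 collections generate NE(X_Σ); each relation:

  P={1,6}:  v_{1} + v_{6} = 0  ⇒ sig = (2; —)
  P={3,5}:  v_{3} + v_{5} = 0  ⇒ sig = (2; —)
  P={1,2}:  v_{1} + v_{2} = v_{5}  ⇒ sig = (2; 1)
  P={1,7}:  v_{1} + v_{7} = v_{3}  ⇒ sig = (2; 1)
  P={2,3}:  v_{2} + v_{3} = v_{6}  ⇒ sig = (2; 1)
  P={2,5}:  v_{2} + v_{5} = v_{4}  ⇒ sig = (2; 1)
  P={3,4}:  v_{3} + v_{4} = v_{2}  ⇒ sig = (2; 1)
  P={3,6}:  v_{3} + v_{6} = v_{7}  ⇒ sig = (2; 1)
  P={5,6}:  v_{5} + v_{6} = v_{2}  ⇒ sig = (2; 1)
  P={5,7}:  v_{5} + v_{7} = v_{6}  ⇒ sig = (2; 1)
  P={4,7}:  v_{4} + v_{7} = v_{2} + v_{6}  ⇒ sig = (2; 1,1)
  P={1,4}:  v_{1} + v_{4} = 2·v_{5}  ⇒ sig = (2; 2)
  P={2,7}:  v_{2} + v_{7} = 2·v_{6}  ⇒ sig = (2; 2)
  P={4,6}:  v_{4} + v_{6} = 2·v_{2}  ⇒ sig = (2; 2)

Sorted signature multiset PRS(X):
{ (2; —) ×2,  (2; 1) ×8,  (2; 1,1),  (2; 2) ×3 }


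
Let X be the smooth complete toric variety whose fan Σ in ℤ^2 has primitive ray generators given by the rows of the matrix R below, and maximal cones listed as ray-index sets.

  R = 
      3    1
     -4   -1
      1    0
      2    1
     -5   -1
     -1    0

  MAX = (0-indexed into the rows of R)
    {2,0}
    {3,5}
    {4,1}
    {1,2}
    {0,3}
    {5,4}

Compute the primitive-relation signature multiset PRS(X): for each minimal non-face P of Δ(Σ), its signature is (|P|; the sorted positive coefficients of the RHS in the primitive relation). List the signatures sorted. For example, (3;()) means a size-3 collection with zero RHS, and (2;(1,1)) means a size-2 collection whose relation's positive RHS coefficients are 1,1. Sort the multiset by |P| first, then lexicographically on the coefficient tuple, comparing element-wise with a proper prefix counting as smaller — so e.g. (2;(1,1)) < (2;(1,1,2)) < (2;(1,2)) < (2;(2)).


|primitive collections| = 9. Relations:

  P = {2,5}:  v_{2} + v_{5} = 0  →  sig = (2;())
  P = {0,1}:  v_{0} + v_{1} = v_{5}  →  sig = (2;(1))
  P = {0,5}:  v_{0} + v_{5} = v_{3}  →  sig = (2;(1))
  P = {1,5}:  v_{1} + v_{5} = v_{4}  →  sig = (2;(1))
  P = {2,3}:  v_{2} + v_{3} = v_{0}  →  sig = (2;(1))
  P = {2,4}:  v_{2} + v_{4} = v_{1}  →  sig = (2;(1))
  P = {0,4}:  v_{0} + v_{4} = 2·v_{5}  →  sig = (2;(2))
  P = {1,3}:  v_{1} + v_{3} = 2·v_{5}  →  sig = (2;(2))
  P = {3,4}:  v_{3} + v_{4} = 3·v_{5}  →  sig = (2;(3))

so the primitive-relation signature multiset is
    (2;())
    (2;(1))
    (2;(1))
    (2;(1))
    (2;(1))
    (2;(1))
    (2;(2))
    (2;(2))
    (2;(3))


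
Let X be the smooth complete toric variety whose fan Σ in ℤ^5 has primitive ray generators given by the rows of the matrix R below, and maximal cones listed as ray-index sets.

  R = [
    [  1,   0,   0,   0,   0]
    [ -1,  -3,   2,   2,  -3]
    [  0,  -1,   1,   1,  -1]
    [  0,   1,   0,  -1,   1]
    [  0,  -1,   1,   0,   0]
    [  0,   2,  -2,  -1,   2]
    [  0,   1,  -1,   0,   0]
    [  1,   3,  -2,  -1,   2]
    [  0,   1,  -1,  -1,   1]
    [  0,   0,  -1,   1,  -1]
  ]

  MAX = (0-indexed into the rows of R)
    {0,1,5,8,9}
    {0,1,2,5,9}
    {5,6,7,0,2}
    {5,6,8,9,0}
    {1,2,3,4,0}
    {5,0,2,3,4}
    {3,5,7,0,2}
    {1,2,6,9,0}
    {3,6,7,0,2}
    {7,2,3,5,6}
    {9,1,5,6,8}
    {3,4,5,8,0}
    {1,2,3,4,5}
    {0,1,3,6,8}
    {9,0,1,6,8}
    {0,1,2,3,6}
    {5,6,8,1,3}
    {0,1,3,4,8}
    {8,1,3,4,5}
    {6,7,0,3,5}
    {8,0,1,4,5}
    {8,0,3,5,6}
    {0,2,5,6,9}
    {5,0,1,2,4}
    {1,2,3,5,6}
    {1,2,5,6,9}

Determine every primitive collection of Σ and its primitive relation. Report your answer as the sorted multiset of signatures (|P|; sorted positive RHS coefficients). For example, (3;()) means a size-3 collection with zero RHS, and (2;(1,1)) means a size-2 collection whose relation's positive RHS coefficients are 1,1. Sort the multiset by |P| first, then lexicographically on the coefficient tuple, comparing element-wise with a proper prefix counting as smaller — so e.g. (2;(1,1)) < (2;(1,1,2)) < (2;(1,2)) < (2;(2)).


Δ(Σ) — 10 vertices, 11 min non-faces:

  • {2,8}:  v_{2} + v_{8} = 0  ⇒ sig = (2;())
  • {4,6}:  v_{4} + v_{6} = 0  ⇒ sig = (2;())
  • {3,9}:  v_{3} + v_{9} = v_{6}  ⇒ sig = (2;(1))
  • {1,7}:  v_{1} + v_{7} = v_{2} + v_{6}  ⇒ sig = (2;(1,1))
  • {4,9}:  v_{4} + v_{9} = v_{0} + v_{1} + v_{5}  ⇒ sig = (2;(1,1,1))
  • {4,7}:  v_{4} + v_{7} = v_{0} + v_{2} + v_{3} + v_{5}  ⇒ sig = (2;(1,1,1,1))
  • {7,8}:  v_{7} + v_{8} = v_{0} + v_{3} + v_{5} + v_{6}  ⇒ sig = (2;(1,1,1,1))
  • {7,9}:  v_{7} + v_{9} = v_{0} + v_{2} + v_{5} + 2·v_{6}  ⇒ sig = (2;(1,1,1,2))
  • {0,1,3,5}:  v_{0} + v_{1} + v_{3} + v_{5} = 0  ⇒ sig = (4;())
  • {0,1,5,6}:  v_{0} + v_{1} + v_{5} + v_{6} = v_{9}  ⇒ sig = (4;(1))
  • {0,2,3,5,6}:  v_{0} + v_{2} + v_{3} + v_{5} + v_{6} = v_{7}  ⇒ sig = (5;(1))

Sorted signature multiset PRS(X):
    |P|=2: 8 collections, coeffs (), (), (1), (1,1), (1,1,1), (1,1,1,1), (1,1,1,1), (1,1,1,2)
    |P|=4: 2 collections, coeffs (), (1)
    |P|=5: 1 collection, coeffs (1)


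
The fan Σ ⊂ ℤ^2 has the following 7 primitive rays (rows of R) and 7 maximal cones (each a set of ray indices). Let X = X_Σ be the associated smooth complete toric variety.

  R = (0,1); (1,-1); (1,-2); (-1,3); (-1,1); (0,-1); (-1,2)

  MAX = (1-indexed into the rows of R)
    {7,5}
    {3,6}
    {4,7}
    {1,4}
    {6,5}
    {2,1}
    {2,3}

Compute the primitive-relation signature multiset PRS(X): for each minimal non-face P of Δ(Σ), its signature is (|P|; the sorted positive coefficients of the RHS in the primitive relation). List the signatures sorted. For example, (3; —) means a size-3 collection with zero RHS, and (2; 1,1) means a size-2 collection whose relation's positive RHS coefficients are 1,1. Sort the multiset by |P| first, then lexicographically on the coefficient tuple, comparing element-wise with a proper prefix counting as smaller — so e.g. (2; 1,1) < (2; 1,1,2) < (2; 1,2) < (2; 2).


Σ has 14 primitive collections:

  P={1,6}:  v_{1} + v_{6} = 0 — sig = (2; —)
  P={2,5}:  v_{2} + v_{5} = 0 — sig = (2; —)
  P={3,7}:  v_{3} + v_{7} = 0 — sig = (2; —)
  P={1,3}:  v_{1} + v_{3} = v_{2} — sig = (2; 1)
  P={1,5}:  v_{1} + v_{5} = v_{7} — sig = (2; 1)
  P={1,7}:  v_{1} + v_{7} = v_{4} — sig = (2; 1)
  P={2,6}:  v_{2} + v_{6} = v_{3} — sig = (2; 1)
  P={2,7}:  v_{2} + v_{7} = v_{1} — sig = (2; 1)
  P={3,4}:  v_{3} + v_{4} = v_{1} — sig = (2; 1)
  P={3,5}:  v_{3} + v_{5} = v_{6} — sig = (2; 1)
  P={4,6}:  v_{4} + v_{6} = v_{7} — sig = (2; 1)
  P={6,7}:  v_{6} + v_{7} = v_{5} — sig = (2; 1)
  P={2,4}:  v_{2} + v_{4} = 2·v_{1} — sig = (2; 2)
  P={4,5}:  v_{4} + v_{5} = 2·v_{7} — sig = (2; 2)

Signatures (|P|; sorted positive RHS coefficients), sorted:
    (2; —)
    (2; —)
    (2; —)
    (2; 1)
    (2; 1)
    (2; 1)
    (2; 1)
    (2; 1)
    (2; 1)
    (2; 1)
    (2; 1)
    (2; 1)
    (2; 2)
    (2; 2)


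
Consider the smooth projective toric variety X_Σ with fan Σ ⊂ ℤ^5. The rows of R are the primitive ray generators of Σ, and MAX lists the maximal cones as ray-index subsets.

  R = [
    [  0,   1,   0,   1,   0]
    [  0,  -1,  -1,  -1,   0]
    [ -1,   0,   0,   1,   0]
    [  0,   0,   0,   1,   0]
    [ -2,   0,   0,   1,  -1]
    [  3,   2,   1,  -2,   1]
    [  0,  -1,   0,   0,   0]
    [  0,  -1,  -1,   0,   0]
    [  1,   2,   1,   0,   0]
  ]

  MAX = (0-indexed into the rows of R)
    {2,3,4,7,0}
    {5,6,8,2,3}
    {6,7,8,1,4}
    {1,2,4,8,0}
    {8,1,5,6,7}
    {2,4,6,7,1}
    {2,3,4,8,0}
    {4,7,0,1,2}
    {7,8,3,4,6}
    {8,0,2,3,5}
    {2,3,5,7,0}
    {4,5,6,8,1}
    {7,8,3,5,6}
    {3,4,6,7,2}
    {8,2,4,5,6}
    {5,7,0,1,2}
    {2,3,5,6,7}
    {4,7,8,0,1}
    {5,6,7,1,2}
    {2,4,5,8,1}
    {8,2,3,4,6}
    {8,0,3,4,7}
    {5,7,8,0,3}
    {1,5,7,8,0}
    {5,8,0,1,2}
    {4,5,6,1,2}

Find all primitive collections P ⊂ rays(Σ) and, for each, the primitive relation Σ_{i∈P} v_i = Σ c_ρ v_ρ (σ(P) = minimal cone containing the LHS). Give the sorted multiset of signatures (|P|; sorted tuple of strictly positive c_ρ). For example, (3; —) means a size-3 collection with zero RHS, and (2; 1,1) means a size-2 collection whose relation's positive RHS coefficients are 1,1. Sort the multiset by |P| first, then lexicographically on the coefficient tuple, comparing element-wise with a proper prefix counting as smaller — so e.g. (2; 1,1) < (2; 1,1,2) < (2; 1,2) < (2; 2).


7 collections generate NE(X_Σ); each relation:

  P={0,6}:  v_{0} + v_{6} = v_{3}  →  sig = (2; 1)
  P={1,3}:  v_{1} + v_{3} = v_{7}  →  sig = (2; 1)
  P={2,7,8}:  v_{2} + v_{7} + v_{8} = v_{0}  →  sig = (3; 1)
  P={3,4,5}:  v_{3} + v_{4} + v_{5} = v_{8}  →  sig = (3; 1)
  P={4,5,7}:  v_{4} + v_{5} + v_{7} = v_{1} + v_{8}  →  sig = (3; 1,1)
  P={0,4,5}:  v_{0} + v_{4} + v_{5} = v_{1} + v_{2} + 2·v_{8}  →  sig = (3; 1,1,2)
  P={1,2,6,8}:  v_{1} + v_{2} + v_{6} + v_{8} = 0  →  sig = (4; —)

Signatures (|P|; sorted positive RHS coefficients), sorted:
[(2; 1), (2; 1), (3; 1), (3; 1), (3; 1,1), (3; 1,1,2), (4; —)]


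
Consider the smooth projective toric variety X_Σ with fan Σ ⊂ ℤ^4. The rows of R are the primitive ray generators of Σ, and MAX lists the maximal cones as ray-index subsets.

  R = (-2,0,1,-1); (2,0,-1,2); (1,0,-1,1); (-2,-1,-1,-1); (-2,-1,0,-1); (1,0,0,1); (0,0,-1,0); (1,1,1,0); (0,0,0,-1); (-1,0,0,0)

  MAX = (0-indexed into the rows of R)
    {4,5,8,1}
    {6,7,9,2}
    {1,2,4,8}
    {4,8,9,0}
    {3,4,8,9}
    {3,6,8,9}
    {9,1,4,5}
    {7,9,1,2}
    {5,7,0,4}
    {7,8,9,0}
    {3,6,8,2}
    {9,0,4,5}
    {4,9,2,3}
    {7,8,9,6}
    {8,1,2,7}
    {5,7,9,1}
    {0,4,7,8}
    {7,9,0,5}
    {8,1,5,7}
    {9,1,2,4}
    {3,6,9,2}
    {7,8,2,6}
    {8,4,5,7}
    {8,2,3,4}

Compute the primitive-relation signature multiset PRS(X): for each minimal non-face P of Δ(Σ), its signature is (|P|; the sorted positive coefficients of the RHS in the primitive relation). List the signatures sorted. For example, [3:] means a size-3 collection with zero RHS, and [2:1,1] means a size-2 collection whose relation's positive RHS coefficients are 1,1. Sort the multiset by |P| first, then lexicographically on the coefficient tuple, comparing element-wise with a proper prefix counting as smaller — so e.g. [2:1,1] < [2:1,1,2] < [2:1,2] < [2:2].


Σ has 18 primitive collections:

  {0,2}:  v_{0} + v_{2} = v_{9}  so sig = [2:1]
  {2,5}:  v_{2} + v_{5} = v_{1}  so sig = [2:1]
  {4,6}:  v_{4} + v_{6} = v_{3}  so sig = [2:1]
  {5,6}:  v_{5} + v_{6} = v_{2}  so sig = [2:1]
  {0,1}:  v_{0} + v_{1} = v_{5} + v_{9}  so sig = [2:1,1]
  {3,5}:  v_{3} + v_{5} = v_{2} + v_{4}  so sig = [2:1,1]
  {3,7}:  v_{3} + v_{7} = v_{8} + v_{9}  so sig = [2:1,1]
  {0,3}:  v_{0} + v_{3} = v_{4} + v_{8} + 2·v_{9}  so sig = [2:1,1,2]
  {0,6}:  v_{0} + v_{6} = v_{8} + 2·v_{9}  so sig = [2:1,2]
  {1,3}:  v_{1} + v_{3} = 2·v_{2} + v_{4}  so sig = [2:1,2]
  {1,6}:  v_{1} + v_{6} = 2·v_{2}  so sig = [2:2]
  {2,4,7}:  v_{2} + v_{4} + v_{7} = 0  so sig = [3:]
  {5,8,9}:  v_{5} + v_{8} + v_{9} = 0  so sig = [3:]
  {1,4,7}:  v_{1} + v_{4} + v_{7} = v_{5}  so sig = [3:1]
  {1,8,9}:  v_{1} + v_{8} + v_{9} = v_{2}  so sig = [3:1]
  {2,8,9}:  v_{2} + v_{8} + v_{9} = v_{6}  so sig = [3:1]
  {4,7,9}:  v_{4} + v_{7} + v_{9} = v_{0}  so sig = [3:1]
  {0,5,8}:  v_{0} + v_{5} + v_{8} = v_{4} + v_{7}  so sig = [3:1,1]

Signatures (|P|; sorted positive RHS coefficients), sorted:
[[2:1], [2:1], [2:1], [2:1], [2:1,1], [2:1,1], [2:1,1], [2:1,1,2], [2:1,2], [2:1,2], [2:2], [3:], [3:], [3:1], [3:1], [3:1], [3:1], [3:1,1]]


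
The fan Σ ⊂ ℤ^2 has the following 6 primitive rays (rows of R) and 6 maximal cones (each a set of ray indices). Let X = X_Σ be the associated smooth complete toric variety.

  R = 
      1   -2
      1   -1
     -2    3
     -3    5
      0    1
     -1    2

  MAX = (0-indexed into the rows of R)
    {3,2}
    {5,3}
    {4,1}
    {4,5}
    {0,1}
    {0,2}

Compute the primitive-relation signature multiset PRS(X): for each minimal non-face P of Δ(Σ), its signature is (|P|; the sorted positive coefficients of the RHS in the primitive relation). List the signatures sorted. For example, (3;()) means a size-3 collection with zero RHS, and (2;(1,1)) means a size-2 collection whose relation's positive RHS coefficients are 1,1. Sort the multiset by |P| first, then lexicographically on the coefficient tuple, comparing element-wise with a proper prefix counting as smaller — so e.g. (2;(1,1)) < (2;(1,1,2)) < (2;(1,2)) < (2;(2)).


The 9 primitive collections of Σ (r=6, n=2):

  {0,5}:  v_{0} + v_{5} = 0 — sig = (2;())
  {0,3}:  v_{0} + v_{3} = v_{2} — sig = (2;(1))
  {0,4}:  v_{0} + v_{4} = v_{1} — sig = (2;(1))
  {1,2}:  v_{1} + v_{2} = v_{5} — sig = (2;(1))
  {1,5}:  v_{1} + v_{5} = v_{4} — sig = (2;(1))
  {2,5}:  v_{2} + v_{5} = v_{3} — sig = (2;(1))
  {1,3}:  v_{1} + v_{3} = 2·v_{5} — sig = (2;(2))
  {2,4}:  v_{2} + v_{4} = 2·v_{5} — sig = (2;(2))
  {3,4}:  v_{3} + v_{4} = 3·v_{5} — sig = (2;(3))

Sorted signature multiset PRS(X):
{ (2;()),  (2;(1)) ×5,  (2;(2)) ×2,  (2;(3)) }


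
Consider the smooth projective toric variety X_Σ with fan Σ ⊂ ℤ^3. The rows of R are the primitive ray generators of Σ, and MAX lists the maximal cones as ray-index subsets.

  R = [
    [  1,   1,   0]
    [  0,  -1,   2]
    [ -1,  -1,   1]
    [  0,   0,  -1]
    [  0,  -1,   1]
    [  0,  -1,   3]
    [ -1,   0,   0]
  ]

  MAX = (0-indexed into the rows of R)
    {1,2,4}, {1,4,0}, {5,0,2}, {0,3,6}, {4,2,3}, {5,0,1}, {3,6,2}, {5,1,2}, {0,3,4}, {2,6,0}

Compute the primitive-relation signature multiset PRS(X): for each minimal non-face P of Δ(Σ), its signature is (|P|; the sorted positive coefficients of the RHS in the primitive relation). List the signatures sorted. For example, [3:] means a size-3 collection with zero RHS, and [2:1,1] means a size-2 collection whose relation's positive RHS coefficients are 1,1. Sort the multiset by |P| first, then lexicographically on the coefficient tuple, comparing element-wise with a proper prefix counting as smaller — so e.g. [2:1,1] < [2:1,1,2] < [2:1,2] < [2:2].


9 minimal non-faces of Δ(Σ) (on 7 rays):

  {1,3}:  v_{1} + v_{3} = v_{4}  ⇒ sig = [2:1]
  {3,5}:  v_{3} + v_{5} = v_{1}  ⇒ sig = [2:1]
  {4,6}:  v_{4} + v_{6} = v_{2}  ⇒ sig = [2:1]
  {1,6}:  v_{1} + v_{6} = v_{0} + 2·v_{2}  ⇒ sig = [2:1,2]
  {4,5}:  v_{4} + v_{5} = 2·v_{1}  ⇒ sig = [2:2]
  {5,6}:  v_{5} + v_{6} = 2·v_{0} + 3·v_{2}  ⇒ sig = [2:2,3]
  {0,2,3}:  v_{0} + v_{2} + v_{3} = 0  ⇒ sig = [3:]
  {0,1,2}:  v_{0} + v_{1} + v_{2} = v_{5}  ⇒ sig = [3:1]
  {0,2,4}:  v_{0} + v_{2} + v_{4} = v_{1}  ⇒ sig = [3:1]

Sorted signature multiset PRS(X):
    [2:1]
    [2:1]
    [2:1]
    [2:1,2]
    [2:2]
    [2:2,3]
    [3:]
    [3:1]
    [3:1]


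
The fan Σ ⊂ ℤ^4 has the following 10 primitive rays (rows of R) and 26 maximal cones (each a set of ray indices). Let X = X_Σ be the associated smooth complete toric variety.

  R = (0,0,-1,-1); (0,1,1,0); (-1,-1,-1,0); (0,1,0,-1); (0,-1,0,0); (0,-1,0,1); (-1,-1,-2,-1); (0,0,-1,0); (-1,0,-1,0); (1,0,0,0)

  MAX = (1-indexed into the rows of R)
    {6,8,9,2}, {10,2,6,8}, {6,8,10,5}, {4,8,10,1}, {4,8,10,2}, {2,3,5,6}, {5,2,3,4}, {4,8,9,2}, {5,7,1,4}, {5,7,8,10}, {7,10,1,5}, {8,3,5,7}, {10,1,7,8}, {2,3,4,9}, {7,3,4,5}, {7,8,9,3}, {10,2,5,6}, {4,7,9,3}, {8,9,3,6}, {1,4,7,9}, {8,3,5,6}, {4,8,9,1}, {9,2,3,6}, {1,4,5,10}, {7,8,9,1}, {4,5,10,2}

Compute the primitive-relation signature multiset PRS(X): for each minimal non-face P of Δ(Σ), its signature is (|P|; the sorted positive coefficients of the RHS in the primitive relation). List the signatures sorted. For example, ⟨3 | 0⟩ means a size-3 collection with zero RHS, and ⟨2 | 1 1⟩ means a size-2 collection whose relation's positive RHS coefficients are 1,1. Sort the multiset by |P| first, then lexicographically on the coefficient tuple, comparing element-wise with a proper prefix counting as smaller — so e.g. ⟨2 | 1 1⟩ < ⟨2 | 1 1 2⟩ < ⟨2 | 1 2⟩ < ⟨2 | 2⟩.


The 16 primitive collections of Σ (r=10, n=4):

  P={4,6}:  v_{4} + v_{6} = 0 — sig = ⟨2 | 0⟩
  P={1,2}:  v_{1} + v_{2} = v_{4} — sig = ⟨2 | 1⟩
  P={1,3}:  v_{1} + v_{3} = v_{7} — sig = ⟨2 | 1⟩
  P={5,9}:  v_{5} + v_{9} = v_{3} — sig = ⟨2 | 1⟩
  P={9,10}:  v_{9} + v_{10} = v_{8} — sig = ⟨2 | 1⟩
  P={1,6}:  v_{1} + v_{6} = v_{5} + v_{8} — sig = ⟨2 | 1 1⟩
  P={2,7}:  v_{2} + v_{7} = v_{3} + v_{4} — sig = ⟨2 | 1 1⟩
  P={3,10}:  v_{3} + v_{10} = v_{5} + v_{8} — sig = ⟨2 | 1 1⟩
  P={6,7}:  v_{6} + v_{7} = v_{3} + v_{5} + v_{8} — sig = ⟨2 | 1 1 1⟩
  P={2,5,8}:  v_{2} + v_{5} + v_{8} = 0 — sig = ⟨3 | 0⟩
  P={2,3,8}:  v_{2} + v_{3} + v_{8} = v_{9} — sig = ⟨3 | 1⟩
  P={4,5,8}:  v_{4} + v_{5} + v_{8} = v_{1} — sig = ⟨3 | 1⟩
  P={1,5,8}:  v_{1} + v_{5} + v_{8} = v_{7} + v_{10} — sig = ⟨3 | 1 1⟩
  P={3,4,8}:  v_{3} + v_{4} + v_{8} = v_{1} + v_{9} — sig = ⟨3 | 1 1⟩
  P={4,7,8}:  v_{4} + v_{7} + v_{8} = 2·v_{1} + v_{9} — sig = ⟨3 | 1 2⟩
  P={4,7,10}:  v_{4} + v_{7} + v_{10} = 2·v_{1} — sig = ⟨3 | 2⟩

Sorted signature multiset PRS(X):
    |P|=2: 9 collections, coeffs (), (1), (1), (1), (1), (1,1), (1,1), (1,1), (1,1,1)
    |P|=3: 7 collections, coeffs (), (1), (1), (1,1), (1,1), (1,2), (2)


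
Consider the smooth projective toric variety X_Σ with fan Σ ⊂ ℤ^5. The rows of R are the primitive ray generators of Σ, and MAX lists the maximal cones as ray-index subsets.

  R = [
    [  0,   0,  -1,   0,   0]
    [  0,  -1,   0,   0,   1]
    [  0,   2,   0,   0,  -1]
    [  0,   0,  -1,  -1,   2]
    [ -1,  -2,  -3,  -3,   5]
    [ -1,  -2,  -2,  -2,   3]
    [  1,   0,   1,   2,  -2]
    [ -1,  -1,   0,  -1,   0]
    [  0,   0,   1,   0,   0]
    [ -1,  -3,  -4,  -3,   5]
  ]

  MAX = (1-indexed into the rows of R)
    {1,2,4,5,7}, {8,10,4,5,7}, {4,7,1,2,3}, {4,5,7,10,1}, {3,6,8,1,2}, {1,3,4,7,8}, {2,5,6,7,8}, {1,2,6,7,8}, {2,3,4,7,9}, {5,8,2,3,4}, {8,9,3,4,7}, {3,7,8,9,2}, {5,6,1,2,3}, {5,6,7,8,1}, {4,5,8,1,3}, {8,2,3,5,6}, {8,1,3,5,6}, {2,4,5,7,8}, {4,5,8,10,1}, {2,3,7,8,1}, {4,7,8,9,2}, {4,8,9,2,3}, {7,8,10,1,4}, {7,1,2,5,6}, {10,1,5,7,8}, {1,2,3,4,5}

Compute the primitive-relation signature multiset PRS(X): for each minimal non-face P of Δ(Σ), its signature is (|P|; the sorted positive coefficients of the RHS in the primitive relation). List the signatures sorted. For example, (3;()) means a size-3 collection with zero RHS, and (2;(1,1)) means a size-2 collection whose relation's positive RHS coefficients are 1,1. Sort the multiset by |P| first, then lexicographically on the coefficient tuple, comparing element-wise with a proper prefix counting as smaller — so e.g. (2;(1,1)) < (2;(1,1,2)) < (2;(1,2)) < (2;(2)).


Primitive collections (14):

  P = {1,9}:  v_{1} + v_{9} = 0 ; sig = (2;())
  P = {4,6}:  v_{4} + v_{6} = v_{5} ; sig = (2;(1))
  P = {2,10}:  v_{2} + v_{10} = v_{5} + v_{6} + v_{7} ; sig = (2;(1,1,1))
  P = {6,9}:  v_{6} + v_{9} = v_{2} + v_{4} + v_{8} ; sig = (2;(1,1,1))
  P = {9,10}:  v_{9} + v_{10} = v_{4} + v_{5} + v_{7} + v_{8} ; sig = (2;(1,1,1,1))
  P = {6,10}:  v_{6} + v_{10} = v_{1} + 2·v_{5} + v_{7} + v_{8} ; sig = (2;(1,1,1,2))
  P = {5,9}:  v_{5} + v_{9} = v_{2} + 2·v_{4} + v_{8} ; sig = (2;(1,1,2))
  P = {3,10}:  v_{3} + v_{10} = 2·v_{1} + 2·v_{4} + v_{8} ; sig = (2;(1,2,2))
  P = {3,6,7}:  v_{3} + v_{6} + v_{7} = v_{1} ; sig = (3;(1))
  P = {3,5,7}:  v_{3} + v_{5} + v_{7} = v_{1} + v_{4} ; sig = (3;(1,1))
  P = {1,2,4,8}:  v_{1} + v_{2} + v_{4} + v_{8} = v_{6} ; sig = (4;(1))
  P = {1,2,5,8}:  v_{1} + v_{2} + v_{5} + v_{8} = 2·v_{6} ; sig = (4;(2))
  P = {2,3,4,7,8}:  v_{2} + v_{3} + v_{4} + v_{7} + v_{8} = 0 ; sig = (5;())
  P = {1,4,5,7,8}:  v_{1} + v_{4} + v_{5} + v_{7} + v_{8} = v_{10} ; sig = (5;(1))

Signatures (|P|; sorted positive RHS coefficients), sorted:
[(2;()), (2;(1)), (2;(1,1,1)), (2;(1,1,1)), (2;(1,1,1,1)), (2;(1,1,1,2)), (2;(1,1,2)), (2;(1,2,2)), (3;(1)), (3;(1,1)), (4;(1)), (4;(2)), (5;()), (5;(1))]
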